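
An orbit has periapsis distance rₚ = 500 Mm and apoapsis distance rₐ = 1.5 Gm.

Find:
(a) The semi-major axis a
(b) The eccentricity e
rₚ = 500 Mm = 5 × 10^8 m
rₐ = 1.5 Gm = 1.5 × 10^9 m
(a) a = (rₚ + rₐ)/2 = 1 × 10^9 m ≈ 1 Gm
(b) e = (rₐ − rₚ)/(rₐ + rₚ) = (1 × 10^9) / (2 × 10^9) = 0.5

Final answer:
(a) a = 1 Gm
(b) e = 0.5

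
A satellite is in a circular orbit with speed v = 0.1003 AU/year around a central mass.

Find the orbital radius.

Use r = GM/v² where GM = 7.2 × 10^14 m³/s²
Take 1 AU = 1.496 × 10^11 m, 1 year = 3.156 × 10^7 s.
v = 0.1003 AU/year = 475.44 m/s
GM = 7.2 × 10^14 m³/s²
v² = 226043 m²/s²
r = GM/v² = (7.2 × 10^14) / 226043 = 3.18523 × 10^9 m ≈ 0.02129 AU

Final answer: 0.02129 AU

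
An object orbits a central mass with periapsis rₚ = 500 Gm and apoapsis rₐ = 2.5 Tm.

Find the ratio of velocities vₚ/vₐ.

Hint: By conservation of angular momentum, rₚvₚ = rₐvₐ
rₚ = 500 Gm = 5 × 10^11 m
rₐ = 2.5 Tm = 2.5 × 10^12 m
rₚvₚ = rₐvₐ  ⇒  vₚ/vₐ = rₐ/rₚ
vₚ/vₐ = (2.5 × 10^12) / (5 × 10^11) = 5

Final answer: vₚ/vₐ = 5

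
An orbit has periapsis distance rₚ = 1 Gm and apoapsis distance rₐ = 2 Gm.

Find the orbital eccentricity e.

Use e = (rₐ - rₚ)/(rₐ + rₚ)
rₚ = 1 Gm = 1 × 10^9 m
rₐ = 2 Gm = 2 × 10^9 m
rₐ − rₚ = 1 × 10^9 m
rₐ + rₚ = 3 × 10^9 m
e = (rₐ − rₚ)/(rₐ + rₚ) = 0.333333

Final answer: e = 0.3333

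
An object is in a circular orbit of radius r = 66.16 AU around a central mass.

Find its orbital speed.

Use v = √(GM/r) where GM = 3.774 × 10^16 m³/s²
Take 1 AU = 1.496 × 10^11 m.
r = 66.16 AU = 9.89754 × 10^12 m
GM = 3.774 × 10^16 m³/s²
GM/r = (3.774 × 10^16) / (9.89754 × 10^12) = 3813.07 m²/s²
v = √(GM/r) = 61.7501 m/s ≈ 61.75 m/s

Final answer: 61.75 m/s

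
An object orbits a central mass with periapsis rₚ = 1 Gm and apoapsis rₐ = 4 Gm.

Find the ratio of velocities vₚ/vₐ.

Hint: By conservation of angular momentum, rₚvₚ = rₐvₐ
rₚ = 1 Gm = 1 × 10^9 m
rₐ = 4 Gm = 4 × 10^9 m
rₚvₚ = rₐvₐ  ⇒  vₚ/vₐ = rₐ/rₚ
vₚ/vₐ = (4 × 10^9) / (1 × 10^9) = 4

Final answer: vₚ/vₐ = 4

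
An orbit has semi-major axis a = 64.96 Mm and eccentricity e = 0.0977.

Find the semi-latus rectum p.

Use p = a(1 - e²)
a = 64.96 Mm = 6.496 × 10^7 m
e = 0.0977,  e² = 0.00954529,  1 − e² = 0.990455
p = a(1 − e²) = 6.496 × 10^7 m × 0.990455 = 6.43399 × 10^7 m ≈ 64.34 Mm

Final answer: p = 64.34 Mm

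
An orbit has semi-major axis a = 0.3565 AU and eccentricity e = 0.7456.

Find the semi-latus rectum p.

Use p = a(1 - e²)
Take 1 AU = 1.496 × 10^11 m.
a = 0.3565 AU = 5.33324 × 10^10 m
e = 0.7456,  e² = 0.555919,  1 − e² = 0.444081
p = a(1 − e²) = 5.33324 × 10^10 m × 0.444081 = 2.36839 × 10^10 m ≈ 0.1583 AU

Final answer: p = 0.1583 AU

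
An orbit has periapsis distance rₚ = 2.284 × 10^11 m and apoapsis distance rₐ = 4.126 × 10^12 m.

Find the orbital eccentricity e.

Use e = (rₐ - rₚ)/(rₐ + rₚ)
rₚ = 2.284 × 10^11 m
rₐ = 4.126 × 10^12 m
rₐ − rₚ = 3.8976 × 10^12 m
rₐ + rₚ = 4.3544 × 10^12 m
e = (rₐ − rₚ)/(rₐ + rₚ) = 0.895095

Final answer: e = 0.8951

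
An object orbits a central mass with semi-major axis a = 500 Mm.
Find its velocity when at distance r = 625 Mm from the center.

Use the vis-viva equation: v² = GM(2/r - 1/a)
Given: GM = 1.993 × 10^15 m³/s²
a = 500 Mm = 5 × 10^8 m
r = 625 Mm = 6.25 × 10^8 m
GM = 1.993 × 10^15 m³/s²
2/r − 1/a = 3.2 × 10^-9 − 2 × 10^-9 = 1.2 × 10^-9 m⁻¹
v² = GM (2/r − 1/a) = 2.3916 × 10^6 m²/s²
v = 1546.48 m/s ≈ 1.546 km/s

Final answer: 1.546 km/s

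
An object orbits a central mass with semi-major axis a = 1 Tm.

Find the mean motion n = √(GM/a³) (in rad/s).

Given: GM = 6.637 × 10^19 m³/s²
a = 1 Tm = 1 × 10^12 m
GM = 6.637 × 10^19 m³/s²
a³ = 1 × 10^36 m³
GM/a³ = (6.637 × 10^19) / (1 × 10^36) = 6.637 × 10^-17 s⁻²
n = √(GM/a³) = 8.14678 × 10^-9 rad/s ≈ 8.147 × 10^-9 rad/s

Final answer: n = 8.147 × 10^-9 rad/s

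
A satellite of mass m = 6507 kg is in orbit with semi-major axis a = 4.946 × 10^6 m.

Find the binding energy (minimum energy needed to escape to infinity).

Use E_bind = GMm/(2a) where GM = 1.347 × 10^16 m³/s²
a = 4.946 × 10^6 m
GM = 1.347 × 10^16 m³/s²
m = 6507 kg
GMm = 1.347 × 10^16 × 6507 = 8.76493 × 10^19 m³·kg/s²
2a = 9.892 × 10^6 m
E_bind = GMm/(2a) = 8.86062 × 10^12 J ≈ 8.861 TJ

Final answer: 8.861 TJ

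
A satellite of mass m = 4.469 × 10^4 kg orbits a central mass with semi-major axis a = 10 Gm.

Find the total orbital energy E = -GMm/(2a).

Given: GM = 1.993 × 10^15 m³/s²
a = 10 Gm = 1 × 10^10 m
GM = 1.993 × 10^15 m³/s²
2a = 2 × 10^10 m
GMm = 1.993 × 10^15 × 44690 = 8.90672 × 10^19 m³·kg/s²
E = −GMm/(2a) = -4.45336 × 10^9 J ≈ -4.453 GJ

Final answer: -4.453 GJ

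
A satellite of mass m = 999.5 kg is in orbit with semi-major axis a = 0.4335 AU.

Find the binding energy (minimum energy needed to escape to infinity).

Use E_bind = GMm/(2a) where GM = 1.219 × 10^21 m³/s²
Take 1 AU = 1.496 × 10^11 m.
a = 0.4335 AU = 6.48516 × 10^10 m
GM = 1.219 × 10^21 m³/s²
m = 999.5 kg
GMm = 1.219 × 10^21 × 999.5 = 1.21839 × 10^24 m³·kg/s²
2a = 1.29703 × 10^11 m
E_bind = GMm/(2a) = 9.39368 × 10^12 J ≈ 9.394 TJ

Final answer: 9.394 TJ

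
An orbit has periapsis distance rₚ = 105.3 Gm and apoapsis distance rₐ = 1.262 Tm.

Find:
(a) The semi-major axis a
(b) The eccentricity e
rₚ = 105.3 Gm = 1.053 × 10^11 m
rₐ = 1.262 Tm = 1.262 × 10^12 m
(a) a = (rₚ + rₐ)/2 = 6.8365 × 10^11 m ≈ 683.6 Gm
(b) e = (rₐ − rₚ)/(rₐ + rₚ) = (1.1567 × 10^12) / (1.3673 × 10^12) = 0.845974

Final answer:
(a) a = 683.6 Gm
(b) e = 0.846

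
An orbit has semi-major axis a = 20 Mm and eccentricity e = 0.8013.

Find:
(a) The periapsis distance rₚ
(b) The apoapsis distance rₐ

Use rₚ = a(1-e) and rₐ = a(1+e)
a = 20 Mm = 2 × 10^7 m
e = 0.8013:  1 − e = 0.1987,  1 + e = 1.8013
(a) rₚ = a(1 − e) = 2 × 10^7 m × 0.1987 = 3.974 × 10^6 m ≈ 3.974 Mm
(b) rₐ = a(1 + e) = 2 × 10^7 m × 1.8013 = 3.6026 × 10^7 m ≈ 36.03 Mm

Final answer:
(a) rₚ = 3.974 Mm
(b) rₐ = 36.03 Mm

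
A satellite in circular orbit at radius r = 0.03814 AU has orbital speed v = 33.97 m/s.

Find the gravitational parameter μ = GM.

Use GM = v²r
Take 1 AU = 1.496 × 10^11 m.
r = 0.03814 AU = 5.70574 × 10^9 m
v = 33.97 m/s
v² = 1153.96 m²/s²
GM = v²r = 1153.96 × 5.70574 × 10^9 = 6.58421 × 10^12 m³/s²
GM ≈ 6.584 × 10^12 m³/s²

Final answer: GM = 6.584 × 10^12 m³/s²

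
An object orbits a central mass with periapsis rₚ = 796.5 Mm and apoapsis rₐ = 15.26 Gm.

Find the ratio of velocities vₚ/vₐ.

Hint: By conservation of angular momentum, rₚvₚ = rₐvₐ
rₚ = 796.5 Mm = 7.965 × 10^8 m
rₐ = 15.26 Gm = 1.526 × 10^10 m
rₚvₚ = rₐvₐ  ⇒  vₚ/vₐ = rₐ/rₚ
vₚ/vₐ = (1.526 × 10^10) / (7.965 × 10^8) = 19.1588

Final answer: vₚ/vₐ = 19.16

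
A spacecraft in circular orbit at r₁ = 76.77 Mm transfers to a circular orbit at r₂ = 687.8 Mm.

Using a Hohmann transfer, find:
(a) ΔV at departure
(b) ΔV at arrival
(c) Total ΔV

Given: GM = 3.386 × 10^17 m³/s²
r₁ = 76.77 Mm = 7.677 × 10^7 m
r₂ = 687.8 Mm = 6.878 × 10^8 m
GM = 3.386 × 10^17 m³/s²
Transfer ellipse: a_t = (r₁ + r₂)/2 = 3.82285 × 10^8 m
Circular speed at r₁: v₁ = √(GM/r₁) = 66412.2 m/s
Transfer speed at r₁ (periapsis): v₁ₜ = √(GM(2/r₁ − 1/a_t)) = 89081 m/s
(a) ΔV₁ = v₁ₜ − v₁ = 22668.8 m/s ≈ 22.67 km/s
Circular speed at r₂: v₂ = √(GM/r₂) = 22187.7 m/s
Transfer speed at r₂ (apoapsis): v₂ₜ = √(GM(2/r₂ − 1/a_t)) = 9942.93 m/s
(b) ΔV₂ = v₂ − v₂ₜ = 12244.8 m/s ≈ 12.24 km/s
(c) ΔV_total = ΔV₁ + ΔV₂ = 34913.6 m/s ≈ 34.91 km/s

Final answer:
(a) ΔV₁ = 22.67 km/s
(b) ΔV₂ = 12.24 km/s
(c) ΔV_total = 34.91 km/s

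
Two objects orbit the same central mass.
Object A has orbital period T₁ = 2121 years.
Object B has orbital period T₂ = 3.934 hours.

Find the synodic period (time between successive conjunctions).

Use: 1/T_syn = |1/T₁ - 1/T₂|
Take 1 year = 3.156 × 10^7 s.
T₁ = 2121 years = 6.69388 × 10^10 s
T₂ = 3.934 hours = 14162.4 s
1/T₁ = 1.4939 × 10^-11 s⁻¹
1/T₂ = 7.06095 × 10^-5 s⁻¹
|1/T₁ − 1/T₂| = 7.06095 × 10^-5 s⁻¹
T_syn = 1 / |1/T₁ − 1/T₂| = 14162.4 s ≈ 3.934 hours

Final answer: T_syn = 3.934 hours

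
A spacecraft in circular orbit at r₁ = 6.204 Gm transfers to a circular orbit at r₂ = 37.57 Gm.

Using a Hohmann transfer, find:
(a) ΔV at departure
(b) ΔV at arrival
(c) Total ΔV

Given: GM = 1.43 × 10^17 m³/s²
r₁ = 6.204 Gm = 6.204 × 10^9 m
r₂ = 37.57 Gm = 3.757 × 10^10 m
GM = 1.43 × 10^17 m³/s²
Transfer ellipse: a_t = (r₁ + r₂)/2 = 2.1887 × 10^10 m
Circular speed at r₁: v₁ = √(GM/r₁) = 4801 m/s
Transfer speed at r₁ (periapsis): v₁ₜ = √(GM(2/r₁ − 1/a_t)) = 6290.13 m/s
(a) ΔV₁ = v₁ₜ − v₁ = 1489.13 m/s ≈ 1.489 km/s
Circular speed at r₂: v₂ = √(GM/r₂) = 1950.96 m/s
Transfer speed at r₂ (apoapsis): v₂ₜ = √(GM(2/r₂ − 1/a_t)) = 1038.7 m/s
(b) ΔV₂ = v₂ − v₂ₜ = 912.256 m/s ≈ 912.3 m/s
(c) ΔV_total = ΔV₁ + ΔV₂ = 2401.38 m/s ≈ 2.401 km/s

Final answer:
(a) ΔV₁ = 1.489 km/s
(b) ΔV₂ = 912.3 m/s
(c) ΔV_total = 2.401 km/s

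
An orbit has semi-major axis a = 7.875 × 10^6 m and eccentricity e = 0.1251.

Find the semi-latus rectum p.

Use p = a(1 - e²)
a = 7.875 × 10^6 m
e = 0.1251,  e² = 0.01565,  1 − e² = 0.98435
p = a(1 − e²) = 7.875 × 10^6 m × 0.98435 = 7.75176 × 10^6 m ≈ 7.752 × 10^6 m

Final answer: p = 7.752 × 10^6 m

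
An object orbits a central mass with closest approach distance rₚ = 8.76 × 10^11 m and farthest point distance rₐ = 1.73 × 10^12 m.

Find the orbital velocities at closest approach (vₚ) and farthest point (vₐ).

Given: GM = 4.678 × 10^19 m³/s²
rₚ = 8.76 × 10^11 m
rₐ = 1.73 × 10^12 m
GM = 4.678 × 10^19 m³/s²
a = (rₚ + rₐ)/2 = 1.303 × 10^12 m
Vis-viva: v² = GM (2/r − 1/a)
vₚ² = 4.678 × 10^19 × (2.28311 × 10^-12 − 7.6746 × 10^-13) = 7.09019 × 10^7 m²/s²
vₚ = 8420.33 m/s ≈ 8.42 km/s
vₐ² = 4.678 × 10^19 × (1.15607 × 10^-12 − 7.6746 × 10^-13) = 1.81792 × 10^7 m²/s²
vₐ = 4263.7 m/s ≈ 4.264 km/s

Final answer: vₚ = 8.42 km/s, vₐ = 4.264 km/s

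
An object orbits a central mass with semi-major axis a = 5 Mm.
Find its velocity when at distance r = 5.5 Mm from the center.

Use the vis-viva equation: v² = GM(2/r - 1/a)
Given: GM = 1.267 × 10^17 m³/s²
a = 5 Mm = 5 × 10^6 m
r = 5.5 Mm = 5.5 × 10^6 m
GM = 1.267 × 10^17 m³/s²
2/r − 1/a = 3.63636 × 10^-7 − 2 × 10^-7 = 1.63636 × 10^-7 m⁻¹
v² = GM (2/r − 1/a) = 2.07327 × 10^10 m²/s²
v = 143989 m/s ≈ 144 km/s

Final answer: 144 km/s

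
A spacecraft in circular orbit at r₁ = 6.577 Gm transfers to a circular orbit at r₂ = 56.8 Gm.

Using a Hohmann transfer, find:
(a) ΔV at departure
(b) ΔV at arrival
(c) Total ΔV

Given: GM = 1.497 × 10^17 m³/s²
r₁ = 6.577 Gm = 6.577 × 10^9 m
r₂ = 56.8 Gm = 5.68 × 10^10 m
GM = 1.497 × 10^17 m³/s²
Transfer ellipse: a_t = (r₁ + r₂)/2 = 3.16885 × 10^10 m
Circular speed at r₁: v₁ = √(GM/r₁) = 4770.86 m/s
Transfer speed at r₁ (periapsis): v₁ₜ = √(GM(2/r₁ − 1/a_t)) = 6387.34 m/s
(a) ΔV₁ = v₁ₜ − v₁ = 1616.48 m/s ≈ 1.616 km/s
Circular speed at r₂: v₂ = √(GM/r₂) = 1623.44 m/s
Transfer speed at r₂ (apoapsis): v₂ₜ = √(GM(2/r₂ − 1/a_t)) = 739.605 m/s
(b) ΔV₂ = v₂ − v₂ₜ = 883.837 m/s ≈ 883.8 m/s
(c) ΔV_total = ΔV₁ + ΔV₂ = 2500.32 m/s ≈ 2.5 km/s

Final answer:
(a) ΔV₁ = 1.616 km/s
(b) ΔV₂ = 883.8 m/s
(c) ΔV_total = 2.5 km/s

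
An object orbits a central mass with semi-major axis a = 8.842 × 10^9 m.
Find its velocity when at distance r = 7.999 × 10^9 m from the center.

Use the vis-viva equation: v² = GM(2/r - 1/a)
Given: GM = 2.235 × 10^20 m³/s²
a = 8.842 × 10^9 m
r = 7.999 × 10^9 m
GM = 2.235 × 10^20 m³/s²
2/r − 1/a = 2.50031 × 10^-10 − 1.13097 × 10^-10 = 1.36935 × 10^-10 m⁻¹
v² = GM (2/r − 1/a) = 3.06049 × 10^10 m²/s²
v = 174943 m/s ≈ 174.9 km/s

Final answer: 174.9 km/s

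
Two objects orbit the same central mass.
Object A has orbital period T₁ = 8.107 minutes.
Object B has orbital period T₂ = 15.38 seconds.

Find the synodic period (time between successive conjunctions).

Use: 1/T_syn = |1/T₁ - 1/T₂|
T₁ = 8.107 minutes = 486.42 s
T₂ = 15.38 seconds
1/T₁ = 0.00205584 s⁻¹
1/T₂ = 0.0650195 s⁻¹
|1/T₁ − 1/T₂| = 0.0629637 s⁻¹
T_syn = 1 / |1/T₁ − 1/T₂| = 15.8822 s ≈ 15.88 seconds

Final answer: T_syn = 15.88 seconds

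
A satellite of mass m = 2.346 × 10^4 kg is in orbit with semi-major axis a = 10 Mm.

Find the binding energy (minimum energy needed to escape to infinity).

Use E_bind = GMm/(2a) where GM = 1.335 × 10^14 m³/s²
a = 10 Mm = 1 × 10^7 m
GM = 1.335 × 10^14 m³/s²
m = 2.346 × 10^4 kg
GMm = 1.335 × 10^14 × 23460 = 3.13191 × 10^18 m³·kg/s²
2a = 2 × 10^7 m
E_bind = GMm/(2a) = 1.56596 × 10^11 J ≈ 156.6 GJ

Final answer: 156.6 GJ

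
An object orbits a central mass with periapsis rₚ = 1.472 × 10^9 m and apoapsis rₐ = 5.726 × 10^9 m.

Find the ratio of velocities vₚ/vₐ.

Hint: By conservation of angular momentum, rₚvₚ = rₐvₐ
rₚ = 1.472 × 10^9 m
rₐ = 5.726 × 10^9 m
rₚvₚ = rₐvₐ  ⇒  vₚ/vₐ = rₐ/rₚ
vₚ/vₐ = (5.726 × 10^9) / (1.472 × 10^9) = 3.88995

Final answer: vₚ/vₐ = 3.89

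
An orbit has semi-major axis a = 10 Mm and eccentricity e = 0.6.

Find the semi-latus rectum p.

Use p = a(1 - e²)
a = 10 Mm = 1 × 10^7 m
e = 0.6,  e² = 0.36,  1 − e² = 0.64
p = a(1 − e²) = 1 × 10^7 m × 0.64 = 6.4 × 10^6 m ≈ 6.4 Mm

Final answer: p = 6.4 Mm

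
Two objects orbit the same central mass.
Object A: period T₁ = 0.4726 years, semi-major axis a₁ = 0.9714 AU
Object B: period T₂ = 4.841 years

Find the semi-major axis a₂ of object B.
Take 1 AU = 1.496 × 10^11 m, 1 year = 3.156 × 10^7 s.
T₁ = 0.4726 years = 1.49153 × 10^7 s
T₂ = 4.841 years = 1.52782 × 10^8 s
a₁ = 0.9714 AU = 1.45321 × 10^11 m
Kepler's third law: (T₂/T₁)² = (a₂/a₁)³  ⇒  a₂ = a₁ (T₂/T₁)^(2/3)
T₂/T₁ = 10.2433
(T₂/T₁)^(2/3) = 4.71658
a₂ = 1.45321 × 10^11 m × 4.71658 = 6.85421 × 10^11 m ≈ 4.582 AU

Final answer: a₂ = 4.582 AU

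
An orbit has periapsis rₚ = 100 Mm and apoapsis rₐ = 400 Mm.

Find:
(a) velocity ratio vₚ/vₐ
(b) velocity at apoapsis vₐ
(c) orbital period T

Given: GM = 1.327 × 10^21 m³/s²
rₚ = 100 Mm = 1 × 10^8 m
rₐ = 400 Mm = 4 × 10^8 m
GM = 1.327 × 10^21 m³/s²
a = (rₚ + rₐ)/2 = 2.5 × 10^8 m
e = (rₐ − rₚ)/(rₐ + rₚ) = (3 × 10^8) / (5 × 10^8) = 0.6
(a) vₚ/vₐ = rₐ/rₚ (angular momentum) = (4 × 10^8) / (1 × 10^8) = 4 ≈ 4
(b) vₐ² = GM (2/rₐ − 1/a) = 1.327 × 10^21 × (5 × 10^-9 − 4 × 10^-9) = 1.327 × 10^12 m²/s²;  vₐ = 1.15195 × 10^6 m/s ≈ 1152 km/s
(c) a³ = 1.5625 × 10^25 m³;  T = 2π √(a³/GM) = 2π × 108.511 s = 681.796 s ≈ 11.36 minutes

Final answer:
(a) velocity ratio vₚ/vₐ = 4
(b) velocity at apoapsis vₐ = 1152 km/s
(c) orbital period T = 11.36 minutes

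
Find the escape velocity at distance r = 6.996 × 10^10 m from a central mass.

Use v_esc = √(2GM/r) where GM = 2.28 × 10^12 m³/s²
r = 6.996 × 10^10 m
GM = 2.28 × 10^12 m³/s²
2GM/r = 2 × (2.28 × 10^12) / (6.996 × 10^10) = 65.1801 m²/s²
v_esc = √(2GM/r) = 8.07342 m/s ≈ 8.073 m/s

Final answer: 8.073 m/s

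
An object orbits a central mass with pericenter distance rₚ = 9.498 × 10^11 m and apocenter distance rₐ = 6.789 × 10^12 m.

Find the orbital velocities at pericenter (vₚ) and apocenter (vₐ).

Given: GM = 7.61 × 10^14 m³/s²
rₚ = 9.498 × 10^11 m
rₐ = 6.789 × 10^12 m
GM = 7.61 × 10^14 m³/s²
a = (rₚ + rₐ)/2 = 3.8694 × 10^12 m
Vis-viva: v² = GM (2/r − 1/a)
vₚ² = 7.61 × 10^14 × (2.10571 × 10^-12 − 2.58438 × 10^-13) = 1405.77 m²/s²
vₚ = 37.4936 m/s ≈ 37.49 m/s
vₐ² = 7.61 × 10^14 × (2.94594 × 10^-13 − 2.58438 × 10^-13) = 27.5149 m²/s²
vₐ = 5.24546 m/s ≈ 5.245 m/s

Final answer: vₚ = 37.49 m/s, vₐ = 5.245 m/s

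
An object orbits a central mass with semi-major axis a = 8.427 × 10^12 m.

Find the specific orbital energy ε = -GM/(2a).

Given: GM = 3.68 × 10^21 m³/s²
a = 8.427 × 10^12 m
GM = 3.68 × 10^21 m³/s²
2a = 1.6854 × 10^13 m
ε = −GM/(2a) = -2.18346 × 10^8 J/kg ≈ -218.3 MJ/kg

Final answer: -218.3 MJ/kg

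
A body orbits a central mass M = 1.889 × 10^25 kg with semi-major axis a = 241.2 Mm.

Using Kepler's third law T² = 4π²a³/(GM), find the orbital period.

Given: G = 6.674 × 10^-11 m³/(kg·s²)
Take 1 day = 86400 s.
M = 1.889 × 10^25 kg
GM = G × M = 6.674 × 10^-11 × 1.889 × 10^25 = 1.26072 × 10^15 m³/s²
a = 241.2 Mm = 2.412 × 10^8 m
a³ = 1.40324 × 10^25 m³
T = 2π √(a³/GM) = 2π √((1.40324 × 10^25) / (1.26072 × 10^15)) = 2π × 105501 s
T = 662883 s ≈ 7.672 days

Final answer: 7.672 days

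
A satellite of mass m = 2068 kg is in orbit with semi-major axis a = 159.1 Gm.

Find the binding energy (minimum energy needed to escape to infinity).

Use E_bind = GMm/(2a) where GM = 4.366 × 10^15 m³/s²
a = 159.1 Gm = 1.591 × 10^11 m
GM = 4.366 × 10^15 m³/s²
m = 2068 kg
GMm = 4.366 × 10^15 × 2068 = 9.02889 × 10^18 m³·kg/s²
2a = 3.182 × 10^11 m
E_bind = GMm/(2a) = 2.83749 × 10^7 J ≈ 28.37 MJ

Final answer: 28.37 MJ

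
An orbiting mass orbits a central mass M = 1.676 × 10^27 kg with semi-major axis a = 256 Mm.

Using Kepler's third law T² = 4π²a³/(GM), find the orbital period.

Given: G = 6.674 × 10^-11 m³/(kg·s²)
M = 1.676 × 10^27 kg
GM = G × M = 6.674 × 10^-11 × 1.676 × 10^27 = 1.11856 × 10^17 m³/s²
a = 256 Mm = 2.56 × 10^8 m
a³ = 1.67772 × 10^25 m³
T = 2π √(a³/GM) = 2π √((1.67772 × 10^25) / (1.11856 × 10^17)) = 2π × 12247 s
T = 76950.2 s ≈ 21.38 hours

Final answer: 21.38 hours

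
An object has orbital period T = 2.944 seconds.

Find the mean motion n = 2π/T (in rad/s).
T = 2.944 seconds
n = 2π / 2.944 s = 2.13423 rad/s ≈ 2.134 rad/s

Final answer: n = 2.134 rad/s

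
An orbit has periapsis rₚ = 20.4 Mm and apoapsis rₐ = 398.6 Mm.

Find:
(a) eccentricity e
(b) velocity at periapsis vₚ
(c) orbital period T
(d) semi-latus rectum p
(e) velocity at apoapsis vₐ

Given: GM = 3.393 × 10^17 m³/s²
rₚ = 20.4 Mm = 2.04 × 10^7 m
rₐ = 398.6 Mm = 3.986 × 10^8 m
GM = 3.393 × 10^17 m³/s²
a = (rₚ + rₐ)/2 = 2.095 × 10^8 m
e = (rₐ − rₚ)/(rₐ + rₚ) = (3.782 × 10^8) / (4.19 × 10^8) = 0.902625
(a) e = 0.902625 ≈ 0.9026
(b) vₚ² = GM (2/rₚ − 1/a) = 3.393 × 10^17 × (9.80392 × 10^-8 − 4.77327 × 10^-9) = 3.16451 × 10^10 m²/s²;  vₚ = 177891 m/s ≈ 177.9 km/s
(c) a³ = 9.19501 × 10^24 m³;  T = 2π √(a³/GM) = 2π × 5205.76 s = 32708.8 s ≈ 9.086 hours
(d) 1 − e² = 0.185268;  p = a(1 − e²) = 2.095 × 10^8 × 0.185268 = 3.88136 × 10^7 m ≈ 38.81 Mm
(e) vₐ² = GM (2/rₐ − 1/a) = 3.393 × 10^17 × (5.01756 × 10^-9 − 4.77327 × 10^-9) = 8.28882 × 10^7 m²/s²;  vₐ = 9104.3 m/s ≈ 9.104 km/s

Final answer:
(a) eccentricity e = 0.9026
(b) velocity at periapsis vₚ = 177.9 km/s
(c) orbital period T = 9.086 hours
(d) semi-latus rectum p = 38.81 Mm
(e) velocity at apoapsis vₐ = 9.104 km/s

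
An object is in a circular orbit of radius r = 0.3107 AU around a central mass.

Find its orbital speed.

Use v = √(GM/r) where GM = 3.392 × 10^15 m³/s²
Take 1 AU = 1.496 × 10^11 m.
r = 0.3107 AU = 4.64807 × 10^10 m
GM = 3.392 × 10^15 m³/s²
GM/r = (3.392 × 10^15) / (4.64807 × 10^10) = 72976.5 m²/s²
v = √(GM/r) = 270.142 m/s ≈ 270.1 m/s

Final answer: 270.1 m/s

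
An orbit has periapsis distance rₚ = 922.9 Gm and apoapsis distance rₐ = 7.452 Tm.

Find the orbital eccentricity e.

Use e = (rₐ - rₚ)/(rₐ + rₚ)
rₚ = 922.9 Gm = 9.229 × 10^11 m
rₐ = 7.452 Tm = 7.452 × 10^12 m
rₐ − rₚ = 6.5291 × 10^12 m
rₐ + rₚ = 8.3749 × 10^12 m
e = (rₐ − rₚ)/(rₐ + rₚ) = 0.779603

Final answer: e = 0.7796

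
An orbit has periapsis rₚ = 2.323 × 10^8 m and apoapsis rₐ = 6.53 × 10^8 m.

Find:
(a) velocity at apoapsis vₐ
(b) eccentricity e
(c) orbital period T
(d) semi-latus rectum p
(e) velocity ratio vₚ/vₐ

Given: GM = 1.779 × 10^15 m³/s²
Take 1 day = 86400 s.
rₚ = 2.323 × 10^8 m
rₐ = 6.53 × 10^8 m
GM = 1.779 × 10^15 m³/s²
a = (rₚ + rₐ)/2 = 4.4265 × 10^8 m
e = (rₐ − rₚ)/(rₐ + rₚ) = (4.207 × 10^8) / (8.853 × 10^8) = 0.475206
(a) vₐ² = GM (2/rₐ − 1/a) = 1.779 × 10^15 × (3.06279 × 10^-9 − 2.25912 × 10^-9) = 1.42972 × 10^6 m²/s²;  vₐ = 1195.71 m/s ≈ 1.196 km/s
(b) e = 0.475206 ≈ 0.4752
(c) a³ = 8.67324 × 10^25 m³;  T = 2π √(a³/GM) = 2π × 220802 s = 1.38734 × 10^6 s ≈ 16.06 days
(d) 1 − e² = 0.774179;  p = a(1 − e²) = 4.4265 × 10^8 × 0.774179 = 3.4269 × 10^8 m ≈ 3.427 × 10^8 m
(e) vₚ/vₐ = rₐ/rₚ (angular momentum) = (6.53 × 10^8) / (2.323 × 10^8) = 2.81102 ≈ 2.811

Final answer:
(a) velocity at apoapsis vₐ = 1.196 km/s
(b) eccentricity e = 0.4752
(c) orbital period T = 16.06 days
(d) semi-latus rectum p = 3.427 × 10^8 m
(e) velocity ratio vₚ/vₐ = 2.811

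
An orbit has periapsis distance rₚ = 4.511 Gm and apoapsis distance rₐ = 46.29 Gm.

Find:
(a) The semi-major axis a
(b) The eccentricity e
rₚ = 4.511 Gm = 4.511 × 10^9 m
rₐ = 46.29 Gm = 4.629 × 10^10 m
(a) a = (rₚ + rₐ)/2 = 2.54005 × 10^10 m ≈ 25.4 Gm
(b) e = (rₐ − rₚ)/(rₐ + rₚ) = (4.1779 × 10^10) / (5.0801 × 10^10) = 0.822405

Final answer:
(a) a = 25.4 Gm
(b) e = 0.8224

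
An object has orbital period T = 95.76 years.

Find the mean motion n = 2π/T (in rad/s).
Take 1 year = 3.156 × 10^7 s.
T = 95.76 years = 3.02219 × 10^9 s
n = 2π / (3.02219 × 10^9 s) = 2.07902 × 10^-9 rad/s ≈ 2.079 × 10^-9 rad/s

Final answer: n = 2.079 × 10^-9 rad/s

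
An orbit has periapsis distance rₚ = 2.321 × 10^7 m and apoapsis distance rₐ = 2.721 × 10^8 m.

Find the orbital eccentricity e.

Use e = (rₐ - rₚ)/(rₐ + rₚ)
rₚ = 2.321 × 10^7 m
rₐ = 2.721 × 10^8 m
rₐ − rₚ = 2.4889 × 10^8 m
rₐ + rₚ = 2.9531 × 10^8 m
e = (rₐ − rₚ)/(rₐ + rₚ) = 0.842809

Final answer: e = 0.8428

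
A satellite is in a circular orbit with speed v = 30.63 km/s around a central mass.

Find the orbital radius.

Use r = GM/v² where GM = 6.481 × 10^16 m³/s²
v = 30.63 km/s = 30630 m/s
GM = 6.481 × 10^16 m³/s²
v² = 9.38197 × 10^8 m²/s²
r = GM/v² = (6.481 × 10^16) / (9.38197 × 10^8) = 6.90793 × 10^7 m ≈ 69.08 Mm

Final answer: 69.08 Mm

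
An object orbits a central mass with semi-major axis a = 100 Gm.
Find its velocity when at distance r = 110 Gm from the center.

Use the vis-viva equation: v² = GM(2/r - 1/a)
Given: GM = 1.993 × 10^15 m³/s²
a = 100 Gm = 1 × 10^11 m
r = 110 Gm = 1.1 × 10^11 m
GM = 1.993 × 10^15 m³/s²
2/r − 1/a = 1.81818 × 10^-11 − 1 × 10^-11 = 8.18182 × 10^-12 m⁻¹
v² = GM (2/r − 1/a) = 16306.4 m²/s²
v = 127.696 m/s ≈ 127.7 m/s

Final answer: 127.7 m/s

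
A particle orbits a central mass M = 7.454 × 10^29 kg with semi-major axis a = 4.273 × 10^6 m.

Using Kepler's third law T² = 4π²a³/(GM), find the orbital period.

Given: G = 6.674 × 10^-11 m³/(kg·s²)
M = 7.454 × 10^29 kg
GM = G × M = 6.674 × 10^-11 × 7.454 × 10^29 = 4.9748 × 10^19 m³/s²
a = 4.273 × 10^6 m
a³ = 7.80187 × 10^19 m³
T = 2π √(a³/GM) = 2π √((7.80187 × 10^19) / (4.9748 × 10^19)) = 2π × 1.25231 s
T = 7.86849 s ≈ 7.868 seconds

Final answer: 7.868 seconds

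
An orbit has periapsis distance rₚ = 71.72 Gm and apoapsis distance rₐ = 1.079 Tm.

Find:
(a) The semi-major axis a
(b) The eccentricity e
rₚ = 71.72 Gm = 7.172 × 10^10 m
rₐ = 1.079 Tm = 1.079 × 10^12 m
(a) a = (rₚ + rₐ)/2 = 5.7536 × 10^11 m ≈ 575.4 Gm
(b) e = (rₐ − rₚ)/(rₐ + rₚ) = (1.00728 × 10^12) / (1.15072 × 10^12) = 0.875348

Final answer:
(a) a = 575.4 Gm
(b) e = 0.8753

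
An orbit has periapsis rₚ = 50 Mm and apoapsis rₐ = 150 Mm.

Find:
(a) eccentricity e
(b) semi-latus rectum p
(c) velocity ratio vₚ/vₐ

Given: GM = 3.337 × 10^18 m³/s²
rₚ = 50 Mm = 5 × 10^7 m
rₐ = 150 Mm = 1.5 × 10^8 m
GM = 3.337 × 10^18 m³/s²
a = (rₚ + rₐ)/2 = 1 × 10^8 m
e = (rₐ − rₚ)/(rₐ + rₚ) = (1 × 10^8) / (2 × 10^8) = 0.5
(a) e = 0.5 ≈ 0.5
(b) 1 − e² = 0.75;  p = a(1 − e²) = 1 × 10^8 × 0.75 = 7.5 × 10^7 m ≈ 75 Mm
(c) vₚ/vₐ = rₐ/rₚ (angular momentum) = (1.5 × 10^8) / (5 × 10^7) = 3 ≈ 3

Final answer:
(a) eccentricity e = 0.5
(b) semi-latus rectum p = 75 Mm
(c) velocity ratio vₚ/vₐ = 3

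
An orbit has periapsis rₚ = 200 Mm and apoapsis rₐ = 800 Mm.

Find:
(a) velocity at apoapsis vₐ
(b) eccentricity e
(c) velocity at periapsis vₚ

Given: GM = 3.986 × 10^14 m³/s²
rₚ = 200 Mm = 2 × 10^8 m
rₐ = 800 Mm = 8 × 10^8 m
GM = 3.986 × 10^14 m³/s²
a = (rₚ + rₐ)/2 = 5 × 10^8 m
e = (rₐ − rₚ)/(rₐ + rₚ) = (6 × 10^8) / (1 × 10^9) = 0.6
(a) vₐ² = GM (2/rₐ − 1/a) = 3.986 × 10^14 × (2.5 × 10^-9 − 2 × 10^-9) = 199300 m²/s²;  vₐ = 446.43 m/s ≈ 446.4 m/s
(b) e = 0.6 ≈ 0.6
(c) vₚ² = GM (2/rₚ − 1/a) = 3.986 × 10^14 × (1 × 10^-8 − 2 × 10^-9) = 3.1888 × 10^6 m²/s²;  vₚ = 1785.72 m/s ≈ 1.786 km/s

Final answer:
(a) velocity at apoapsis vₐ = 446.4 m/s
(b) eccentricity e = 0.6
(c) velocity at periapsis vₚ = 1.786 km/s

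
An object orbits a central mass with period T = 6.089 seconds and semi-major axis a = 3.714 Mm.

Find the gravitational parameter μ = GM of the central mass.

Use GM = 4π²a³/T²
T = 6.089 seconds
a = 3.714 Mm = 3.714 × 10^6 m
a³ = 5.12302 × 10^19 m³
T² = 37.0759 s²
GM = 4π² × (5.12302 × 10^19) / 37.0759 = 5.45498 × 10^19 m³/s²
GM ≈ 5.455 × 10^19 m³/s²

Final answer: GM = 5.455 × 10^19 m³/s²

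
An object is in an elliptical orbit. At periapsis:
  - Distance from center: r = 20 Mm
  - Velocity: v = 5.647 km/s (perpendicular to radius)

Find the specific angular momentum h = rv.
r = 20 Mm = 2 × 10^7 m
v = 5.647 km/s = 5647 m/s
h = rv = 2 × 10^7 × 5647 = 1.1294 × 10^11 m²/s ≈ 1.129 × 10^11 m²/s

Final answer: h = 1.129 × 10^11 m²/s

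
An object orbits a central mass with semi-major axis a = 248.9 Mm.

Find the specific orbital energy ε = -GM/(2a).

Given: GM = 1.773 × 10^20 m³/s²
a = 248.9 Mm = 2.489 × 10^8 m
GM = 1.773 × 10^20 m³/s²
2a = 4.978 × 10^8 m
ε = −GM/(2a) = -3.56167 × 10^11 J/kg ≈ -356.2 GJ/kg

Final answer: -356.2 GJ/kg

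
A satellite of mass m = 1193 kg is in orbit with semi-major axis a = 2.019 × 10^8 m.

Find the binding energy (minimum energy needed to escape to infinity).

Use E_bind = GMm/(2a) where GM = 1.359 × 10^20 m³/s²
a = 2.019 × 10^8 m
GM = 1.359 × 10^20 m³/s²
m = 1193 kg
GMm = 1.359 × 10^20 × 1193 = 1.62129 × 10^23 m³·kg/s²
2a = 4.038 × 10^8 m
E_bind = GMm/(2a) = 4.01507 × 10^14 J ≈ 401.5 TJ

Final answer: 401.5 TJ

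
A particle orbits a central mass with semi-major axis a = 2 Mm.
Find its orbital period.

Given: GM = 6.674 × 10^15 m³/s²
a = 2 Mm = 2 × 10^6 m
GM = 6.674 × 10^15 m³/s²
a³ = 8 × 10^18 m³
T = 2π √(a³/GM) = 2π √((8 × 10^18) / (6.674 × 10^15)) = 2π × 34.622 s
T = 217.536 s ≈ 3.626 minutes

Final answer: 3.626 minutes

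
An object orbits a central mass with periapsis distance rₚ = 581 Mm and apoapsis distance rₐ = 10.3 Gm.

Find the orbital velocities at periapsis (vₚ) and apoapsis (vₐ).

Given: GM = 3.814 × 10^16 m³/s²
rₚ = 581 Mm = 5.81 × 10^8 m
rₐ = 10.3 Gm = 1.03 × 10^10 m
GM = 3.814 × 10^16 m³/s²
a = (rₚ + rₐ)/2 = 5.4405 × 10^9 m
Vis-viva: v² = GM (2/r − 1/a)
vₚ² = 3.814 × 10^16 × (3.44234 × 10^-9 − 1.83807 × 10^-10) = 1.2428 × 10^8 m²/s²
vₚ = 11148.1 m/s ≈ 11.15 km/s
vₐ² = 3.814 × 10^16 × (1.94175 × 10^-10 − 1.83807 × 10^-10) = 395440 m²/s²
vₐ = 628.84 m/s ≈ 628.8 m/s

Final answer: vₚ = 11.15 km/s, vₐ = 628.8 m/s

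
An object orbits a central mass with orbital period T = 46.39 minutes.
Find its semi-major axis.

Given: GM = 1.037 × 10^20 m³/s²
T = 46.39 minutes = 2783.4 s
GM = 1.037 × 10^20 m³/s²
Kepler's third law: a³ = GM T² / (4π²)
T² = 7.74732 × 10^6 s²
a³ = (1.037 × 10^20) × (7.74732 × 10^6) / (4π²) = 2.03503 × 10^25 m³
a = (a³)^(1/3) = 2.73017 × 10^8 m ≈ 273 Mm

Final answer: 273 Mm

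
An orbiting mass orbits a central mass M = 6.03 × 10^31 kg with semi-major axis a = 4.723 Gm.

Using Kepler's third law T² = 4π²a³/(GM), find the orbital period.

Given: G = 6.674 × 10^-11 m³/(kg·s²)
M = 6.03 × 10^31 kg
GM = G × M = 6.674 × 10^-11 × 6.03 × 10^31 = 4.02442 × 10^21 m³/s²
a = 4.723 Gm = 4.723 × 10^9 m
a³ = 1.05355 × 10^29 m³
T = 2π √(a³/GM) = 2π √((1.05355 × 10^29) / (4.02442 × 10^21)) = 2π × 5116.53 s
T = 32148.1 s ≈ 8.93 hours

Final answer: 8.93 hours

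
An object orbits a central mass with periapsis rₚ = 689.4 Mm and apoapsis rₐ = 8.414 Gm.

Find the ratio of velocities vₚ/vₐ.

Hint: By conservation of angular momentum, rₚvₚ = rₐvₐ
rₚ = 689.4 Mm = 6.894 × 10^8 m
rₐ = 8.414 Gm = 8.414 × 10^9 m
rₚvₚ = rₐvₐ  ⇒  vₚ/vₐ = rₐ/rₚ
vₚ/vₐ = (8.414 × 10^9) / (6.894 × 10^8) = 12.2048

Final answer: vₚ/vₐ = 12.2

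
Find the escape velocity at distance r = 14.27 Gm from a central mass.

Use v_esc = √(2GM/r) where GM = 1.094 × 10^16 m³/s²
r = 14.27 Gm = 1.427 × 10^10 m
GM = 1.094 × 10^16 m³/s²
2GM/r = 2 × (1.094 × 10^16) / (1.427 × 10^10) = 1.53329 × 10^6 m²/s²
v_esc = √(2GM/r) = 1238.26 m/s ≈ 1.238 km/s

Final answer: 1.238 km/s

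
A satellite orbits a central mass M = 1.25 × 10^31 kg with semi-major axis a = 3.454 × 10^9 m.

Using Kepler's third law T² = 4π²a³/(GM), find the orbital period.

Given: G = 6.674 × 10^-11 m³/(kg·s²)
M = 1.25 × 10^31 kg
GM = G × M = 6.674 × 10^-11 × 1.25 × 10^31 = 8.3425 × 10^20 m³/s²
a = 3.454 × 10^9 m
a³ = 4.12066 × 10^28 m³
T = 2π √(a³/GM) = 2π √((4.12066 × 10^28) / (8.3425 × 10^20)) = 2π × 7028.06 s
T = 44158.6 s ≈ 12.27 hours

Final answer: 12.27 hours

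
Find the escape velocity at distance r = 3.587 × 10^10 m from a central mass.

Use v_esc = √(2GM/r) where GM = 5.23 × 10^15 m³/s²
r = 3.587 × 10^10 m
GM = 5.23 × 10^15 m³/s²
2GM/r = 2 × (5.23 × 10^15) / (3.587 × 10^10) = 291609 m²/s²
v_esc = √(2GM/r) = 540.008 m/s ≈ 540 m/s

Final answer: 540 m/s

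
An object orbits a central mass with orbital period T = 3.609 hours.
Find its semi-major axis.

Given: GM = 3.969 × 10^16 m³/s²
T = 3.609 hours = 12992.4 s
GM = 3.969 × 10^16 m³/s²
Kepler's third law: a³ = GM T² / (4π²)
T² = 1.68802 × 10^8 s²
a³ = (3.969 × 10^16) × (1.68802 × 10^8) / (4π²) = 1.69707 × 10^23 m³
a = (a³)^(1/3) = 5.53648 × 10^7 m ≈ 55.36 Mm

Final answer: 55.36 Mm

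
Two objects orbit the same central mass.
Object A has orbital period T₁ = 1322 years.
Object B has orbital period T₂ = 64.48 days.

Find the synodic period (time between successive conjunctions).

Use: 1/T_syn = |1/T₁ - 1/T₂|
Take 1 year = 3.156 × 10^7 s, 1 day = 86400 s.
T₁ = 1322 years = 4.17223 × 10^10 s
T₂ = 64.48 days = 5.57107 × 10^6 s
1/T₁ = 2.3968 × 10^-11 s⁻¹
1/T₂ = 1.79499 × 10^-7 s⁻¹
|1/T₁ − 1/T₂| = 1.79475 × 10^-7 s⁻¹
T_syn = 1 / |1/T₁ − 1/T₂| = 5.57182 × 10^6 s ≈ 64.49 days

Final answer: T_syn = 64.49 days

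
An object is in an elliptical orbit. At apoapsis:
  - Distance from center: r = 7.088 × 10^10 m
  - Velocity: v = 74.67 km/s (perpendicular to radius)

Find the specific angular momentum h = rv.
r = 7.088 × 10^10 m
v = 74.67 km/s = 74670 m/s
h = rv = 7.088 × 10^10 × 74670 = 5.29261 × 10^15 m²/s ≈ 5.293 × 10^15 m²/s

Final answer: h = 5.293 × 10^15 m²/s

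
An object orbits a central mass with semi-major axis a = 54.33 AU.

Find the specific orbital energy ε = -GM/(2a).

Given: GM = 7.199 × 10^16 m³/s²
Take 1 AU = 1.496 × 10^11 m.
a = 54.33 AU = 8.12777 × 10^12 m
GM = 7.199 × 10^16 m³/s²
2a = 1.62555 × 10^13 m
ε = −GM/(2a) = -4428.65 J/kg ≈ -4.429 kJ/kg

Final answer: -4.429 kJ/kg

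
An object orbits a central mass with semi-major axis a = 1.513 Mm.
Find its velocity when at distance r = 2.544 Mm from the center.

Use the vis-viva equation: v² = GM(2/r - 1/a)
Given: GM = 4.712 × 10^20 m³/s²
a = 1.513 Mm = 1.513 × 10^6 m
r = 2.544 Mm = 2.544 × 10^6 m
GM = 4.712 × 10^20 m³/s²
2/r − 1/a = 7.86164 × 10^-7 − 6.60939 × 10^-7 = 1.25225 × 10^-7 m⁻¹
v² = GM (2/r − 1/a) = 5.9006 × 10^13 m²/s²
v = 7.68154 × 10^6 m/s ≈ 7682 km/s

Final answer: 7682 km/s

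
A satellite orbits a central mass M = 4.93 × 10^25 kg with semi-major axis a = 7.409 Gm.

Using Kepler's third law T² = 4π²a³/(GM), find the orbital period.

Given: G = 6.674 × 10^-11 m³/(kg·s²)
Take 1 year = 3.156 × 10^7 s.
M = 4.93 × 10^25 kg
GM = G × M = 6.674 × 10^-11 × 4.93 × 10^25 = 3.29028 × 10^15 m³/s²
a = 7.409 Gm = 7.409 × 10^9 m
a³ = 4.06704 × 10^29 m³
T = 2π √(a³/GM) = 2π √((4.06704 × 10^29) / (3.29028 × 10^15)) = 2π × 1.11179 × 10^7 s
T = 6.98558 × 10^7 s ≈ 2.213 years

Final answer: 2.213 years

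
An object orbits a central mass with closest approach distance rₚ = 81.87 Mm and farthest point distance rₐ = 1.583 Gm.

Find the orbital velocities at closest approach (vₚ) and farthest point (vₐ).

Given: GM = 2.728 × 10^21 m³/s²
rₚ = 81.87 Mm = 8.187 × 10^7 m
rₐ = 1.583 Gm = 1.583 × 10^9 m
GM = 2.728 × 10^21 m³/s²
a = (rₚ + rₐ)/2 = 8.32435 × 10^8 m
Vis-viva: v² = GM (2/r − 1/a)
vₚ² = 2.728 × 10^21 × (2.4429 × 10^-8 − 1.20129 × 10^-9) = 6.33651 × 10^13 m²/s²
vₚ = 7.96022 × 10^6 m/s ≈ 7960 km/s
vₐ² = 2.728 × 10^21 × (1.26342 × 10^-9 − 1.20129 × 10^-9) = 1.69488 × 10^11 m²/s²
vₐ = 411689 m/s ≈ 411.7 km/s

Final answer: vₚ = 7960 km/s, vₐ = 411.7 km/s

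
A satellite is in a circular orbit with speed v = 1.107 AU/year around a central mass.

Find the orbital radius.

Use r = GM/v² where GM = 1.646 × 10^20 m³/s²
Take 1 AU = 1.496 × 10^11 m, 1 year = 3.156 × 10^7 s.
v = 1.107 AU/year = 5247.38 m/s
GM = 1.646 × 10^20 m³/s²
v² = 2.7535 × 10^7 m²/s²
r = GM/v² = (1.646 × 10^20) / (2.7535 × 10^7) = 5.97786 × 10^12 m ≈ 39.96 AU

Final answer: 39.96 AU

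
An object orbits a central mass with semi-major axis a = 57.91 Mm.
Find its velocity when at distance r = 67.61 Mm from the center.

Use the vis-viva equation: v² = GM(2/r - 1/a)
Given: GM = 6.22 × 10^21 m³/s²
a = 57.91 Mm = 5.791 × 10^7 m
r = 67.61 Mm = 6.761 × 10^7 m
GM = 6.22 × 10^21 m³/s²
2/r − 1/a = 2.95814 × 10^-8 − 1.72682 × 10^-8 = 1.23132 × 10^-8 m⁻¹
v² = GM (2/r − 1/a) = 7.65884 × 10^13 m²/s²
v = 8.75148 × 10^6 m/s ≈ 8751 km/s

Final answer: 8751 km/s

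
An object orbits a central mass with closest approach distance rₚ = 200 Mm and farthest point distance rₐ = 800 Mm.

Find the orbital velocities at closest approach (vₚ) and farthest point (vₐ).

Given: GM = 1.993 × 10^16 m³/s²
rₚ = 200 Mm = 2 × 10^8 m
rₐ = 800 Mm = 8 × 10^8 m
GM = 1.993 × 10^16 m³/s²
a = (rₚ + rₐ)/2 = 5 × 10^8 m
Vis-viva: v² = GM (2/r − 1/a)
vₚ² = 1.993 × 10^16 × (1 × 10^-8 − 2 × 10^-9) = 1.5944 × 10^8 m²/s²
vₚ = 12627 m/s ≈ 12.63 km/s
vₐ² = 1.993 × 10^16 × (2.5 × 10^-9 − 2 × 10^-9) = 9.965 × 10^6 m²/s²
vₐ = 3156.74 m/s ≈ 3.157 km/s

Final answer: vₚ = 12.63 km/s, vₐ = 3.157 km/s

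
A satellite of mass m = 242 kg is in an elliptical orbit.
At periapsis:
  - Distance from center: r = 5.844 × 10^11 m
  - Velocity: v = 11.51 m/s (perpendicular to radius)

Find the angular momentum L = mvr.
r = 5.844 × 10^11 m
v = 11.51 m/s
vr = 11.51 × 5.844 × 10^11 = 6.72644 × 10^12 m²/s
L = m × vr = 242 × 6.72644 × 10^12 = 1.6278 × 10^15 kg·m²/s ≈ 1.628 × 10^15 kg·m²/s

Final answer: L = 1.628 × 10^15 kg·m²/s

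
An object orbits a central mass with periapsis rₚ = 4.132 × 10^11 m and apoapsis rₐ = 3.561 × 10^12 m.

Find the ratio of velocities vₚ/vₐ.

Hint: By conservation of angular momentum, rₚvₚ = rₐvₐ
rₚ = 4.132 × 10^11 m
rₐ = 3.561 × 10^12 m
rₚvₚ = rₐvₐ  ⇒  vₚ/vₐ = rₐ/rₚ
vₚ/vₐ = (3.561 × 10^12) / (4.132 × 10^11) = 8.6181

Final answer: vₚ/vₐ = 8.618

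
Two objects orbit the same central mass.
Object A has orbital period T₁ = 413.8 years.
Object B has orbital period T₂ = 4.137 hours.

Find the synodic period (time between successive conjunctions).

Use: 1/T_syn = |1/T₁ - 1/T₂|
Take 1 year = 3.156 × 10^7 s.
T₁ = 413.8 years = 1.30595 × 10^10 s
T₂ = 4.137 hours = 14893.2 s
1/T₁ = 7.65724 × 10^-11 s⁻¹
1/T₂ = 6.71447 × 10^-5 s⁻¹
|1/T₁ − 1/T₂| = 6.71447 × 10^-5 s⁻¹
T_syn = 1 / |1/T₁ − 1/T₂| = 14893.2 s ≈ 4.137 hours

Final answer: T_syn = 4.137 hours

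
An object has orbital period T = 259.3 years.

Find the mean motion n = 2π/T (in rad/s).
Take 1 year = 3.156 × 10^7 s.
T = 259.3 years = 8.18351 × 10^9 s
n = 2π / (8.18351 × 10^9 s) = 7.67786 × 10^-10 rad/s ≈ 7.678 × 10^-10 rad/s

Final answer: n = 7.678 × 10^-10 rad/s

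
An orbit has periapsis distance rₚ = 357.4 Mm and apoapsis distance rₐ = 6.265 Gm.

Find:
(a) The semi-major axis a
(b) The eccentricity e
rₚ = 357.4 Mm = 3.574 × 10^8 m
rₐ = 6.265 Gm = 6.265 × 10^9 m
(a) a = (rₚ + rₐ)/2 = 3.3112 × 10^9 m ≈ 3.311 Gm
(b) e = (rₐ − rₚ)/(rₐ + rₚ) = (5.9076 × 10^9) / (6.6224 × 10^9) = 0.892063

Final answer:
(a) a = 3.311 Gm
(b) e = 0.8921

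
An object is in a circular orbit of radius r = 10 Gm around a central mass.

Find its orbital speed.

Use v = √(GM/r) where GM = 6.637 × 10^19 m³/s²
r = 10 Gm = 1 × 10^10 m
GM = 6.637 × 10^19 m³/s²
GM/r = (6.637 × 10^19) / (1 × 10^10) = 6.637 × 10^9 m²/s²
v = √(GM/r) = 81467.8 m/s ≈ 81.47 km/s

Final answer: 81.47 km/s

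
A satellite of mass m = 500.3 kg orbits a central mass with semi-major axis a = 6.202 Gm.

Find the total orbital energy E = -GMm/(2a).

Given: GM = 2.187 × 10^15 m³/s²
a = 6.202 Gm = 6.202 × 10^9 m
GM = 2.187 × 10^15 m³/s²
2a = 1.2404 × 10^10 m
GMm = 2.187 × 10^15 × 500.3 = 1.09416 × 10^18 m³·kg/s²
E = −GMm/(2a) = -8.82099 × 10^7 J ≈ -88.21 MJ

Final answer: -88.21 MJ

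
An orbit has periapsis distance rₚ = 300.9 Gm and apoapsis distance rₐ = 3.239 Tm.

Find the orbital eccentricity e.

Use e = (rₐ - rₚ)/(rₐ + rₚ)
rₚ = 300.9 Gm = 3.009 × 10^11 m
rₐ = 3.239 Tm = 3.239 × 10^12 m
rₐ − rₚ = 2.9381 × 10^12 m
rₐ + rₚ = 3.5399 × 10^12 m
e = (rₐ − rₚ)/(rₐ + rₚ) = 0.829995

Final answer: e = 0.83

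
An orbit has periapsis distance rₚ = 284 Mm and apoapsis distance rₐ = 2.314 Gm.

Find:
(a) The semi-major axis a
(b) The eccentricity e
rₚ = 284 Mm = 2.84 × 10^8 m
rₐ = 2.314 Gm = 2.314 × 10^9 m
(a) a = (rₚ + rₐ)/2 = 1.299 × 10^9 m ≈ 1.299 Gm
(b) e = (rₐ − rₚ)/(rₐ + rₚ) = (2.03 × 10^9) / (2.598 × 10^9) = 0.78137

Final answer:
(a) a = 1.299 Gm
(b) e = 0.7814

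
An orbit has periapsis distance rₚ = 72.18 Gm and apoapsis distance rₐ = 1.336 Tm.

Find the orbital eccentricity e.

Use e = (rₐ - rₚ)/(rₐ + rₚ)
rₚ = 72.18 Gm = 7.218 × 10^10 m
rₐ = 1.336 Tm = 1.336 × 10^12 m
rₐ − rₚ = 1.26382 × 10^12 m
rₐ + rₚ = 1.40818 × 10^12 m
e = (rₐ − rₚ)/(rₐ + rₚ) = 0.897485

Final answer: e = 0.8975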